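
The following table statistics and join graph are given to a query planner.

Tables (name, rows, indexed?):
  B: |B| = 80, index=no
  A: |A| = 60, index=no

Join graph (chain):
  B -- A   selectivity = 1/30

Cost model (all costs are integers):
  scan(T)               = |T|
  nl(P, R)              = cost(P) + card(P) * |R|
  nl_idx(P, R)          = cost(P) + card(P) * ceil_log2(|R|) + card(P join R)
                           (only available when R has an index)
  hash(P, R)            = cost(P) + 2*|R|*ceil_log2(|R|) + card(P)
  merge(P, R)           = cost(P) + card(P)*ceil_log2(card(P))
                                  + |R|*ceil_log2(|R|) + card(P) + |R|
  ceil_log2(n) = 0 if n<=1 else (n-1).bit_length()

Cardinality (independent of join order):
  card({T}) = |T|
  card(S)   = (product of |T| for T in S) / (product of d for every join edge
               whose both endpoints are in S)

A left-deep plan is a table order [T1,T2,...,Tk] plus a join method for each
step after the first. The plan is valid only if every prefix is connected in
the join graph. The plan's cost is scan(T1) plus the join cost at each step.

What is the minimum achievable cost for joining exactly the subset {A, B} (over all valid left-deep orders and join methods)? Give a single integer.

Selinger DP over subsets of {A,B}:
  {B}: scan cost=80, card=80
  {A}: scan cost=60, card=60
  {AB}: card=160; try (A,hash)→880, (B,merge)→1120, (A,merge)→1140, (B,hash)→1240, (B,nl)→4860, (A,nl)→4880; best=880 via (A,hash)

880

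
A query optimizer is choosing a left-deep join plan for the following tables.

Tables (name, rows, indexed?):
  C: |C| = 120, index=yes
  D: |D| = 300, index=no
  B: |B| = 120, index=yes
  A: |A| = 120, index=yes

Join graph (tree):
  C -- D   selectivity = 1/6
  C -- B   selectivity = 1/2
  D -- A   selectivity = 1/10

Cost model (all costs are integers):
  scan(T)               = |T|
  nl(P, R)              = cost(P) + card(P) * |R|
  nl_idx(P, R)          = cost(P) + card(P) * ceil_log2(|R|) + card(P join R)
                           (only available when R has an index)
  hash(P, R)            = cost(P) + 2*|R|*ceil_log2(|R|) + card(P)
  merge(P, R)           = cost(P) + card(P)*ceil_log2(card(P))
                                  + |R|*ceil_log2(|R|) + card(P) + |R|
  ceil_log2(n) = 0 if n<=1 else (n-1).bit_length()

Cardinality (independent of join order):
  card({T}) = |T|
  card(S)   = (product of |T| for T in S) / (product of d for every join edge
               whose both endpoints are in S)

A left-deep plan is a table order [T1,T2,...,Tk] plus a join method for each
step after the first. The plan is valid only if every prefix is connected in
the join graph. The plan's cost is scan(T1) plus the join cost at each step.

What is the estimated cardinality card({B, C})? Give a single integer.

Tables in S: B(120), C(120)
Edges inside S: C-B(d=2)
numerator = 120 * 120 = 14400
denominator = 2 = 2
card(S) = 14400 / 2 = 7200

7200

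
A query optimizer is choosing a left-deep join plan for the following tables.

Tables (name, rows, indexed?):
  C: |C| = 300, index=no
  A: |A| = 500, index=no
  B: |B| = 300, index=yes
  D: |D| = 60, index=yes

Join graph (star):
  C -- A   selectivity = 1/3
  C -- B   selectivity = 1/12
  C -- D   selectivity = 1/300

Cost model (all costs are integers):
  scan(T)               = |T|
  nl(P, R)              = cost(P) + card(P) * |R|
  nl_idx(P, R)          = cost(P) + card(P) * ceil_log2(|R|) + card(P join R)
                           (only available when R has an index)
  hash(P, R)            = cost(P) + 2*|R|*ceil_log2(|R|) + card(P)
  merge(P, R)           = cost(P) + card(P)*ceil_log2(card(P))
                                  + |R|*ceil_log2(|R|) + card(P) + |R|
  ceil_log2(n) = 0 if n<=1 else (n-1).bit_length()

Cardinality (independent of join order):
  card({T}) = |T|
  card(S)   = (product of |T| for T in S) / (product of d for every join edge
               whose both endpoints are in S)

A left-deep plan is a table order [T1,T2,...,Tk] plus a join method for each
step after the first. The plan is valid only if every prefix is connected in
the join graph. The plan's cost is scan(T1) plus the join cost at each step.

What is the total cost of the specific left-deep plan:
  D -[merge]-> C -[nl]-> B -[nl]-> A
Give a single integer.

771480

step 1: scan D: cost=60, card=60
step 2: join C via merge
    card(P join C) = 60*300/(300) = 60
    cost = 60 + 60*6 + 300*9 + 60 + 300 = 3480
step 3: join B via nl
    card(P join B) = 60*300/(12) = 1500
    cost = 3480 + 60*300 = 21480
step 4: join A via nl
    card(P join A) = 1500*500/(3) = 250000
    cost = 21480 + 1500*500 = 771480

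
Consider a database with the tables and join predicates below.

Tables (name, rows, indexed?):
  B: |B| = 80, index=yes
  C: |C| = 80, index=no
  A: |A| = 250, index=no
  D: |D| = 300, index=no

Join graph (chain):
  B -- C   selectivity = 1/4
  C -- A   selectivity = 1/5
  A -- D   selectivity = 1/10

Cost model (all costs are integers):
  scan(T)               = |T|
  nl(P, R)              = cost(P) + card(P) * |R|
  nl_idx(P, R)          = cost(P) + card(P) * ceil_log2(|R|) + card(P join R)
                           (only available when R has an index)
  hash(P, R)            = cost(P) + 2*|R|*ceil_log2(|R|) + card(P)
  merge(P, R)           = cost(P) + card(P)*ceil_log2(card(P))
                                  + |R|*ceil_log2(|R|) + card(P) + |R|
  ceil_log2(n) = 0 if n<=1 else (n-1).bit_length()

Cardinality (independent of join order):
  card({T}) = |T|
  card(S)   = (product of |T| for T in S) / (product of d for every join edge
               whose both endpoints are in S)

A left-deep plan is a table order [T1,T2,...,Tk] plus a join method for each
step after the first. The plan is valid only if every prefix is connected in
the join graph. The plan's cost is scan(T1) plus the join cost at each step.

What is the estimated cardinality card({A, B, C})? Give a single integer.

80000

Tables in S: A(250), B(80), C(80)
Edges inside S: B-C(d=4), C-A(d=5)
numerator = 250 * 80 * 80 = 1600000
denominator = 4 * 5 = 20
card(S) = 1600000 / 20 = 80000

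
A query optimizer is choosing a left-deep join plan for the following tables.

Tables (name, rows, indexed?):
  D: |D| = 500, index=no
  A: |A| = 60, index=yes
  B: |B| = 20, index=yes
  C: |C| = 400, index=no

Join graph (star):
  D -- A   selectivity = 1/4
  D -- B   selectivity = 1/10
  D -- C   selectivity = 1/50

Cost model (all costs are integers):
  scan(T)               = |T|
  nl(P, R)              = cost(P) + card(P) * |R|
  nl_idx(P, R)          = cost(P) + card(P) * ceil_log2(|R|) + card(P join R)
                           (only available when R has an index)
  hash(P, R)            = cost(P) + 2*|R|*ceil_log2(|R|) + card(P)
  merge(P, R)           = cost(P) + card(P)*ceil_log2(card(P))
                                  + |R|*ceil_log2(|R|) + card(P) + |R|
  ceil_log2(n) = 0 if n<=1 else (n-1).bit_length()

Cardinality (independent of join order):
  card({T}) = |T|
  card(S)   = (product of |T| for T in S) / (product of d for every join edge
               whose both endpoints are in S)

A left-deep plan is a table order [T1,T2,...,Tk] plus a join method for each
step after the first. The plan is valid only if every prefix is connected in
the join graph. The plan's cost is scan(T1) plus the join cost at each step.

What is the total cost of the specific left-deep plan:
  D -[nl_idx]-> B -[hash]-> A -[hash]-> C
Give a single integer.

27920

step 1: scan D: cost=500, card=500
step 2: join B via nl_idx
    card(P join B) = 500*20/(10) = 1000
    cost = 500 + 500*5 + 1000 = 4000
step 3: join A via hash
    card(P join A) = 1000*60/(4) = 15000
    cost = 4000 + 2*60*6 + 1000 = 5720
step 4: join C via hash
    card(P join C) = 15000*400/(50) = 120000
    cost = 5720 + 2*400*9 + 15000 = 27920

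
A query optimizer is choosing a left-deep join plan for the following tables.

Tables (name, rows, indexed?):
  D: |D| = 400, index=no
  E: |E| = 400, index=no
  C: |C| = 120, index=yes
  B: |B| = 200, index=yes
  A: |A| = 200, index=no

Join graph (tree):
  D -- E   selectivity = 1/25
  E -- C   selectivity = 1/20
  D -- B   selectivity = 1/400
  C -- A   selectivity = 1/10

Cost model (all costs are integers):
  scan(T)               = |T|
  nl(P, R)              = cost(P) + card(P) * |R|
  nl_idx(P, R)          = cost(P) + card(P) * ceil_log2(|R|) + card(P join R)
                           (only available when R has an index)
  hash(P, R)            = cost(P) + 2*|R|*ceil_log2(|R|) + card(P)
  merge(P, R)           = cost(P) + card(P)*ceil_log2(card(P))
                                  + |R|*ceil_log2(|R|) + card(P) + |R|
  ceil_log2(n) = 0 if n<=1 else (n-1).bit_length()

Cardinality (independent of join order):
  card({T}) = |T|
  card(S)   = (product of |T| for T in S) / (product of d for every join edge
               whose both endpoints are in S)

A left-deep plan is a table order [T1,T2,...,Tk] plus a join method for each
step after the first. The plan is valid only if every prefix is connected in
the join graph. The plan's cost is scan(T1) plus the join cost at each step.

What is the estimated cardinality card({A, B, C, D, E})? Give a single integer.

Tables in S: A(200), B(200), C(120), D(400), E(400)
Edges inside S: D-E(d=25), E-C(d=20), D-B(d=400), C-A(d=10)
numerator = 200 * 200 * 120 * 400 * 400 = 768000000000
denominator = 25 * 20 * 400 * 10 = 2000000
card(S) = 768000000000 / 2000000 = 384000

384000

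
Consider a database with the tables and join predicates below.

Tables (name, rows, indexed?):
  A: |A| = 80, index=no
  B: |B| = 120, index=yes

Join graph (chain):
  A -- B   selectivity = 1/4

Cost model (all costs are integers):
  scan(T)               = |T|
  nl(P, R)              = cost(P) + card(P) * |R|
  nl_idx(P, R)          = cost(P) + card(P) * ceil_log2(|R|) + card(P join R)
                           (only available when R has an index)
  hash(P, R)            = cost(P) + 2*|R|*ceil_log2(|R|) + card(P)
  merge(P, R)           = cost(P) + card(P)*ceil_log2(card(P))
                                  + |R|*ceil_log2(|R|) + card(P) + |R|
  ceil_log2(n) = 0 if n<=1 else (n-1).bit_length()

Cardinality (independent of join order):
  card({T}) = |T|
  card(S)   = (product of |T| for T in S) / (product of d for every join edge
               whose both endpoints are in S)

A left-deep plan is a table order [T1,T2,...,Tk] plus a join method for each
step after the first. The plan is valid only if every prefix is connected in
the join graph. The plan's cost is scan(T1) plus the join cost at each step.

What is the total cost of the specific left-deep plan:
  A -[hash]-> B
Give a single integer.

1840

step 1: scan A: cost=80, card=80
step 2: join B via hash
    card(P join B) = 80*120/(4) = 2400
    cost = 80 + 2*120*7 + 80 = 1840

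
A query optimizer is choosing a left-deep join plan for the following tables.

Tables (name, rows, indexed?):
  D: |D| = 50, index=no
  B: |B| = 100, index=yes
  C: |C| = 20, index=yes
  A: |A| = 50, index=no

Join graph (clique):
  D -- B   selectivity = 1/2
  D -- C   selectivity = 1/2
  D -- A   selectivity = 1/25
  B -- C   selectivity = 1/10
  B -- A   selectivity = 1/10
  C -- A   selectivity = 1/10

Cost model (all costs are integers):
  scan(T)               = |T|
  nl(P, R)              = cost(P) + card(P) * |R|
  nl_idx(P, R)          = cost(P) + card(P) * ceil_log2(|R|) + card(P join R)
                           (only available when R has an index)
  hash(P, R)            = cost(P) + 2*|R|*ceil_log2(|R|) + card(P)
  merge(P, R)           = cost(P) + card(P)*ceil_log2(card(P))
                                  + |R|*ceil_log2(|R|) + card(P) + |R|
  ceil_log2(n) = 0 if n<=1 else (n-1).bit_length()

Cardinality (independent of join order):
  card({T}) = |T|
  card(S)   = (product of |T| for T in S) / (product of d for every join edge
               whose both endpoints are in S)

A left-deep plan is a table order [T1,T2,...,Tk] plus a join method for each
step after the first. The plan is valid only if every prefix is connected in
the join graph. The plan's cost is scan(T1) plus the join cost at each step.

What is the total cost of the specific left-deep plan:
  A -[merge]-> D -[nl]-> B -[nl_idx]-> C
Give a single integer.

step 1: scan A: cost=50, card=50
step 2: join D via merge
    card(P join D) = 50*50/(25) = 100
    cost = 50 + 50*6 + 50*6 + 50 + 50 = 750
step 3: join B via nl
    card(P join B) = 100*100/(2*10) = 500
    cost = 750 + 100*100 = 10750
step 4: join C via nl_idx
    card(P join C) = 500*20/(2*10*10) = 50
    cost = 10750 + 500*5 + 50 = 13300

13300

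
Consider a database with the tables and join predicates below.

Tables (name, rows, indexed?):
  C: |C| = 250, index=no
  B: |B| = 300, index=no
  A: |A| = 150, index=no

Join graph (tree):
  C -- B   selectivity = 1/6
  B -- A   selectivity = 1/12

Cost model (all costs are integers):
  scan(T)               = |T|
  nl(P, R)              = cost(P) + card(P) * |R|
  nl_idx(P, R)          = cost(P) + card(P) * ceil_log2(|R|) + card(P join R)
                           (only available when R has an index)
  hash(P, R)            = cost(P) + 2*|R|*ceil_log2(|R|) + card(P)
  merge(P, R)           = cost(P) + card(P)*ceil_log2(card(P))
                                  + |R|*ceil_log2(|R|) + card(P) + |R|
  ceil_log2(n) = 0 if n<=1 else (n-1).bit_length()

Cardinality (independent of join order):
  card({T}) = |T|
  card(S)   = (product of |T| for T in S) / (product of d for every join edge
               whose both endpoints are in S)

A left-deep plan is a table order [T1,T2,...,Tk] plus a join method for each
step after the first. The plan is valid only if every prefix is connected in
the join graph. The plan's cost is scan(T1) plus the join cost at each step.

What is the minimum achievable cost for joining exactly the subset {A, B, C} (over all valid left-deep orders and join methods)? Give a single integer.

10750

Selinger DP over subsets of {A,B,C}:
  {C}: scan cost=250, card=250
  {B}: scan cost=300, card=300
  {A}: scan cost=150, card=150
  {BC}: card=12500; try (C,hash)→4600, (B,merge)→5500, (C,merge)→5550, (B,hash)→5900, (B,nl)→75250, (C,nl)→75300; best=4600 via (C,hash)
  {AB}: card=3750; try (A,hash)→3000, (B,merge)→4500, (A,merge)→4650, (B,hash)→5700, (B,nl)→45150, (A,nl)→45300; best=3000 via (A,hash)
  {ABC}: card=156250; try (C,hash)→10750, (A,hash)→19500, (C,merge)→54000, (A,merge)→193450, (C,nl)→940500, (A,nl)→1879600; best=10750 via (C,hash)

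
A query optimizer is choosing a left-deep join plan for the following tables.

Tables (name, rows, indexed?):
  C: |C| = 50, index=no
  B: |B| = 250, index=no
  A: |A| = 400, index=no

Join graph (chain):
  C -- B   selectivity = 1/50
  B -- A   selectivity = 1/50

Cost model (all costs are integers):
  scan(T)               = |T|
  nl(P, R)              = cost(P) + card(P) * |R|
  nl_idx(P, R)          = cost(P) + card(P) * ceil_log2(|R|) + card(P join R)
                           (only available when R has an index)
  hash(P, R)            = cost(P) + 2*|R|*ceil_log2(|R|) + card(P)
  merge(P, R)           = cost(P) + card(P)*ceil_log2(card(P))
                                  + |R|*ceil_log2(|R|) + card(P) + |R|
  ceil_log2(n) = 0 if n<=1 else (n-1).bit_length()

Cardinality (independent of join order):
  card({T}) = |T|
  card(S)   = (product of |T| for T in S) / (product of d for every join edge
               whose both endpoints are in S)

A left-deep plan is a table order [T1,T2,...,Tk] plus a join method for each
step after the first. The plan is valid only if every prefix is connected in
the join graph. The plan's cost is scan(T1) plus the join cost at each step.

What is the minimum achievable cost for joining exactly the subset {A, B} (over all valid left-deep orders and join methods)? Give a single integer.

4800

Selinger DP over subsets of {A,B}:
  {B}: scan cost=250, card=250
  {A}: scan cost=400, card=400
  {AB}: card=2000; try (B,hash)→4800, (A,merge)→6500, (B,merge)→6650, (A,hash)→7700, (A,nl)→100250, (B,nl)→100400; best=4800 via (B,hash)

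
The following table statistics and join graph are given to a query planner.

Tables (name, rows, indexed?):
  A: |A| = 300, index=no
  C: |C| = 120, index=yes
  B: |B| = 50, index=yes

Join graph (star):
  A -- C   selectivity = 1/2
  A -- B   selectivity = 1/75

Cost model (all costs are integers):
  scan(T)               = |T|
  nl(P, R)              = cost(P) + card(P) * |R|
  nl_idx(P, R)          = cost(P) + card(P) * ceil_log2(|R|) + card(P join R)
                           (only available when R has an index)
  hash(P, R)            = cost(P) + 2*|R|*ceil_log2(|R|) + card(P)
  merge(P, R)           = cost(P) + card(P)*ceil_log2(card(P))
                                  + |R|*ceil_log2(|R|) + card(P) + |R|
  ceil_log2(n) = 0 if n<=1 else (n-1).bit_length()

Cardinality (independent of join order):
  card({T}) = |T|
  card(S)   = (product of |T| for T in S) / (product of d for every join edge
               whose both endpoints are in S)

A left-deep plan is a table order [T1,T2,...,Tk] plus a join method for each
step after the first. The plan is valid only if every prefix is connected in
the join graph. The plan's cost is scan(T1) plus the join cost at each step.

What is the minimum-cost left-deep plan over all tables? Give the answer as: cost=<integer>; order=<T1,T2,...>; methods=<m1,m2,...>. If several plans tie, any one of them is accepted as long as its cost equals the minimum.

cost=3080; order=A,B,C; methods=hash,hash

Selinger DP (subsets sized 1..n):
  {A}: scan cost=300, card=300
  {C}: scan cost=120, card=120
  {B}: scan cost=50, card=50
  {AC}: card=18000; try (C,hash)→2280, (A,merge)→4080, (C,merge)→4260, (A,hash)→5640, (C,nl_idx)→20400, (A,nl)→36120 …(+1); best=2280 via (C,hash)
  {AB}: card=200; try (B,hash)→1200, (B,nl_idx)→2300, (A,merge)→3400, (B,merge)→3650, (A,hash)→5500, (A,nl)→15050 …(+1); best=1200 via (B,hash)
  {ABC}: card=12000; try (C,hash)→3080, (C,merge)→3960, (C,nl_idx)→14600, (B,hash)→20880, (C,nl)→25200, (B,nl_idx)→122280 …(+2); best=3080 via (C,hash)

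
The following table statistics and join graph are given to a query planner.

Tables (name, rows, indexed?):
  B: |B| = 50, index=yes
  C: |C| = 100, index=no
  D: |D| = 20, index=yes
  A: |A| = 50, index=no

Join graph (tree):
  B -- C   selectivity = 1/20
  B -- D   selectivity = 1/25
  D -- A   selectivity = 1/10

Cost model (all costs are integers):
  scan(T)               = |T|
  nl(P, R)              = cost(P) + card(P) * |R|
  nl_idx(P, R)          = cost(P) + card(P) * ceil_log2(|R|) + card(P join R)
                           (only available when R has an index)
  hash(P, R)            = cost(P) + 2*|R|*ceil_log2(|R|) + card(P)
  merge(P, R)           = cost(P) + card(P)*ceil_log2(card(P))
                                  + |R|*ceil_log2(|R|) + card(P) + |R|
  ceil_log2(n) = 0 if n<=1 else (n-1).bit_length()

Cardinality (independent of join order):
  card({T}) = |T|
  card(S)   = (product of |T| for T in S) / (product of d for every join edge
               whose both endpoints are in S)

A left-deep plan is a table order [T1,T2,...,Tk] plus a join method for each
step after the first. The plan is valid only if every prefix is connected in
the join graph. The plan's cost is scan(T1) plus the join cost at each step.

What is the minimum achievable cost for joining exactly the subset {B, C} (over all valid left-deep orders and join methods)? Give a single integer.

800

Selinger DP over subsets of {B,C}:
  {B}: scan cost=50, card=50
  {C}: scan cost=100, card=100
  {BC}: card=250; try (B,hash)→800, (B,nl_idx)→950, (C,merge)→1200, (B,merge)→1250, (C,hash)→1500, (C,nl)→5050 …(+1); best=800 via (B,hash)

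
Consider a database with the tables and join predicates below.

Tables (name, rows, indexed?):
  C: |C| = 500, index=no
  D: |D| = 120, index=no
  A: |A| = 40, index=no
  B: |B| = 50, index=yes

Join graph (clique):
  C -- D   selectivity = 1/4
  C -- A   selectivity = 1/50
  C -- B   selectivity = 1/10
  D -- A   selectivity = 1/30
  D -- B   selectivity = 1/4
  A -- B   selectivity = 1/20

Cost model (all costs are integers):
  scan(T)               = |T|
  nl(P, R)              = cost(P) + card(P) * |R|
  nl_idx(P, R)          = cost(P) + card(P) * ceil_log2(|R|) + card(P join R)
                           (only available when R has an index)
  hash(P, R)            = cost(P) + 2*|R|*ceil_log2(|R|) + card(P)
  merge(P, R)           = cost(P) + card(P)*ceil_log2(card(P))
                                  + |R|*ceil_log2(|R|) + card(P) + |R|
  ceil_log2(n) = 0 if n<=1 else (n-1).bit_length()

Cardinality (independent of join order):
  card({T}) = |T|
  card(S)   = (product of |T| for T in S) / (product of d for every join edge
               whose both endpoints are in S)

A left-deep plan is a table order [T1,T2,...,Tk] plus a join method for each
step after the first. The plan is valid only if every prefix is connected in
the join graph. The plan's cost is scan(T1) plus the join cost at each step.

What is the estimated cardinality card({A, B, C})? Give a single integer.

Tables in S: A(40), B(50), C(500)
Edges inside S: C-A(d=50), C-B(d=10), A-B(d=20)
numerator = 40 * 50 * 500 = 1000000
denominator = 50 * 10 * 20 = 10000
card(S) = 1000000 / 10000 = 100

100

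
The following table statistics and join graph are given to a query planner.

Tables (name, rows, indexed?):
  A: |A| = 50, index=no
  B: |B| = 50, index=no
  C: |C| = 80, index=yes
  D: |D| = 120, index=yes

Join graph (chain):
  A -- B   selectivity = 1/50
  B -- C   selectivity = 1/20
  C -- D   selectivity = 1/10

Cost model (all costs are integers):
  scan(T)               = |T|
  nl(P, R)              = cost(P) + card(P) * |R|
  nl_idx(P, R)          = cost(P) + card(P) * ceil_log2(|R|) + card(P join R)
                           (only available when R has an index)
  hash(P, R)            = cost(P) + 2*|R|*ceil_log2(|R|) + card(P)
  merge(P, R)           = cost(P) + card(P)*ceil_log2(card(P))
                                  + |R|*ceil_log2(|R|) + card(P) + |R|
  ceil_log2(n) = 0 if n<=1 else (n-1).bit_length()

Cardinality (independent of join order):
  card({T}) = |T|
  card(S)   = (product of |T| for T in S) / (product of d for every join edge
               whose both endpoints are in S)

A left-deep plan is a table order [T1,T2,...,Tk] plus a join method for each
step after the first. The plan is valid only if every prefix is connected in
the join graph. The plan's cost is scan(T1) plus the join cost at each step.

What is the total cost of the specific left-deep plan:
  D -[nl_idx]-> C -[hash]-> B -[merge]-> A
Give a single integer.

35030

step 1: scan D: cost=120, card=120
step 2: join C via nl_idx
    card(P join C) = 120*80/(10) = 960
    cost = 120 + 120*7 + 960 = 1920
step 3: join B via hash
    card(P join B) = 960*50/(20) = 2400
    cost = 1920 + 2*50*6 + 960 = 3480
step 4: join A via merge
    card(P join A) = 2400*50/(50) = 2400
    cost = 3480 + 2400*12 + 50*6 + 2400 + 50 = 35030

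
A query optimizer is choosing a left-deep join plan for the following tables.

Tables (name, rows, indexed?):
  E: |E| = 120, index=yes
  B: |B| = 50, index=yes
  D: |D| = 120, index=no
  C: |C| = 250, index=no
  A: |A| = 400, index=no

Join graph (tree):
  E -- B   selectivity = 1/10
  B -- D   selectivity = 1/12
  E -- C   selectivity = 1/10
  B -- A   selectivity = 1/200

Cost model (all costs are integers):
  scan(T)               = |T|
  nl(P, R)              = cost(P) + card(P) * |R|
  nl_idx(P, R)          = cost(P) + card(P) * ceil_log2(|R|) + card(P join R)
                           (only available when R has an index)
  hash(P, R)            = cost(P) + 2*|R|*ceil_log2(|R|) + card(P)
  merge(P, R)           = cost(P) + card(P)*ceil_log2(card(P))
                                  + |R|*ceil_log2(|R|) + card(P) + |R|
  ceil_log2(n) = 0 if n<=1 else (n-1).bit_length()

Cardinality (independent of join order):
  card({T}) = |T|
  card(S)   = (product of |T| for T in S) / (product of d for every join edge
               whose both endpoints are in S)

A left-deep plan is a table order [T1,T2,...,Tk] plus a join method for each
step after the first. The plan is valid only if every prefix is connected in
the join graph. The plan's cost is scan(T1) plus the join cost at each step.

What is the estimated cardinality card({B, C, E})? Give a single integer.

Tables in S: B(50), C(250), E(120)
Edges inside S: E-B(d=10), E-C(d=10)
numerator = 50 * 250 * 120 = 1500000
denominator = 10 * 10 = 100
card(S) = 1500000 / 100 = 15000

15000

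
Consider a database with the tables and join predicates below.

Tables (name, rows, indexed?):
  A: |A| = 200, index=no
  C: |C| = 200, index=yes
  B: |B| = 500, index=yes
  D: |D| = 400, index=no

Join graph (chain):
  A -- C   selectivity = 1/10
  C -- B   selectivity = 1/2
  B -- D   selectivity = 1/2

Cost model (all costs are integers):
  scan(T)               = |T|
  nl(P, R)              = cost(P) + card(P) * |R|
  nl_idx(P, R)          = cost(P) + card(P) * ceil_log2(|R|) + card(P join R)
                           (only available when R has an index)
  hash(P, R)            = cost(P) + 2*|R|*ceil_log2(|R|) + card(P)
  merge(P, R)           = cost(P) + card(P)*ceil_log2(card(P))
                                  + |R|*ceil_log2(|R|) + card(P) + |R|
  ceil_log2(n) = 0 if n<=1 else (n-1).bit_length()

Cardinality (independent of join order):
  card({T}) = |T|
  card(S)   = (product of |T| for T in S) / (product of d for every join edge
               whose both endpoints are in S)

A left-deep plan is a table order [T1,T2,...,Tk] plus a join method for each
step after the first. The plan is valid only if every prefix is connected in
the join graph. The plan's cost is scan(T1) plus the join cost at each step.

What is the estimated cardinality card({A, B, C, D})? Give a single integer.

200000000

Tables in S: A(200), B(500), C(200), D(400)
Edges inside S: A-C(d=10), C-B(d=2), B-D(d=2)
numerator = 200 * 500 * 200 * 400 = 8000000000
denominator = 10 * 2 * 2 = 40
card(S) = 8000000000 / 40 = 200000000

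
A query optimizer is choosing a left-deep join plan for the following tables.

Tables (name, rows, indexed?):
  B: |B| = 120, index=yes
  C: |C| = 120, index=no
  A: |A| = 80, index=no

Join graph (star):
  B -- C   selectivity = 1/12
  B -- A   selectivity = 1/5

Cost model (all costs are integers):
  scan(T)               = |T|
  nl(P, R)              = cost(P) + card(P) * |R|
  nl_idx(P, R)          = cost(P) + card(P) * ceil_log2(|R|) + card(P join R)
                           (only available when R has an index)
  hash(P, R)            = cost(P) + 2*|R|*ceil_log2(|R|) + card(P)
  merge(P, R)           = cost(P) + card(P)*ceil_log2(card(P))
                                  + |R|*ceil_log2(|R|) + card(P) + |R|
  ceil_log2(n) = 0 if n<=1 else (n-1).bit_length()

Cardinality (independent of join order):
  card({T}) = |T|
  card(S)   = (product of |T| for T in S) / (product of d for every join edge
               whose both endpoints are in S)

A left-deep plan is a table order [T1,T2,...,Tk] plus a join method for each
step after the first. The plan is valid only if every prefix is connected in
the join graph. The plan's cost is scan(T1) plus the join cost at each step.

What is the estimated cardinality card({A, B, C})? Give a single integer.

19200

Tables in S: A(80), B(120), C(120)
Edges inside S: B-C(d=12), B-A(d=5)
numerator = 80 * 120 * 120 = 1152000
denominator = 12 * 5 = 60
card(S) = 1152000 / 60 = 19200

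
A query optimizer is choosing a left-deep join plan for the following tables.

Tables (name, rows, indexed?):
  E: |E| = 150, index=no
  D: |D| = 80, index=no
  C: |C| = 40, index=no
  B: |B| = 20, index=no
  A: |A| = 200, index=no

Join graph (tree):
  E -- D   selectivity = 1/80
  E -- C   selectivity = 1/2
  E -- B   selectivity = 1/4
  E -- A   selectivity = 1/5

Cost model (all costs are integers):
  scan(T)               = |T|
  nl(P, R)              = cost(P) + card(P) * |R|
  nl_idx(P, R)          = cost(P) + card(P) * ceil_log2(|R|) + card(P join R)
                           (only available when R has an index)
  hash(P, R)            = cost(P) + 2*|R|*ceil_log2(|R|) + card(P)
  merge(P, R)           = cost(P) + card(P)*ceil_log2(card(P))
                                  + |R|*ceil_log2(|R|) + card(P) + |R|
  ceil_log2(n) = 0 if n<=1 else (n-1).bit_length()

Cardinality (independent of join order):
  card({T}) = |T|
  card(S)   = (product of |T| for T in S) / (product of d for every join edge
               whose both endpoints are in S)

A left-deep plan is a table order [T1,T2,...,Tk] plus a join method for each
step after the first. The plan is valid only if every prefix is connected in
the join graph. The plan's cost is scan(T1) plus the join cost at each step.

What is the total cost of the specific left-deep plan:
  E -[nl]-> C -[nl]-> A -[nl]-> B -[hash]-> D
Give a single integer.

step 1: scan E: cost=150, card=150
step 2: join C via nl
    card(P join C) = 150*40/(2) = 3000
    cost = 150 + 150*40 = 6150
step 3: join A via nl
    card(P join A) = 3000*200/(5) = 120000
    cost = 6150 + 3000*200 = 606150
step 4: join B via nl
    card(P join B) = 120000*20/(4) = 600000
    cost = 606150 + 120000*20 = 3006150
step 5: join D via hash
    card(P join D) = 600000*80/(80) = 600000
    cost = 3006150 + 2*80*7 + 600000 = 3607270

3607270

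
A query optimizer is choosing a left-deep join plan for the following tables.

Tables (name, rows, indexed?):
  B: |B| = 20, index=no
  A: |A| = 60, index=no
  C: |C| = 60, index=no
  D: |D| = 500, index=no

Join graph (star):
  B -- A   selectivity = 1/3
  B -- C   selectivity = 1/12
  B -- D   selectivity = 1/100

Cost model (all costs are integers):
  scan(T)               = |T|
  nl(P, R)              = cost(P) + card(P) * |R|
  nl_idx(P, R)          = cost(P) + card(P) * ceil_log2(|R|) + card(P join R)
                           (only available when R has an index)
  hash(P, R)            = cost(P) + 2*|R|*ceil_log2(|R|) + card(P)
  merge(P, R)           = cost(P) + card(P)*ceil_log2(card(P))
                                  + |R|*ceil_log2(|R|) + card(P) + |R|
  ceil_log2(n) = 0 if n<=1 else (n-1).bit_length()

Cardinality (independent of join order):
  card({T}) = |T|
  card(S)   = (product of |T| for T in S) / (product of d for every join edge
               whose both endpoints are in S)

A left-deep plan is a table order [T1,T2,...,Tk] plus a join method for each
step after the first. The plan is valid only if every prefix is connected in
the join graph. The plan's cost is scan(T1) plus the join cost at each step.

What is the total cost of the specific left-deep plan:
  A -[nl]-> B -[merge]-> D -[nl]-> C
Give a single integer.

step 1: scan A: cost=60, card=60
step 2: join B via nl
    card(P join B) = 60*20/(3) = 400
    cost = 60 + 60*20 = 1260
step 3: join D via merge
    card(P join D) = 400*500/(100) = 2000
    cost = 1260 + 400*9 + 500*9 + 400 + 500 = 10260
step 4: join C via nl
    card(P join C) = 2000*60/(12) = 10000
    cost = 10260 + 2000*60 = 130260

130260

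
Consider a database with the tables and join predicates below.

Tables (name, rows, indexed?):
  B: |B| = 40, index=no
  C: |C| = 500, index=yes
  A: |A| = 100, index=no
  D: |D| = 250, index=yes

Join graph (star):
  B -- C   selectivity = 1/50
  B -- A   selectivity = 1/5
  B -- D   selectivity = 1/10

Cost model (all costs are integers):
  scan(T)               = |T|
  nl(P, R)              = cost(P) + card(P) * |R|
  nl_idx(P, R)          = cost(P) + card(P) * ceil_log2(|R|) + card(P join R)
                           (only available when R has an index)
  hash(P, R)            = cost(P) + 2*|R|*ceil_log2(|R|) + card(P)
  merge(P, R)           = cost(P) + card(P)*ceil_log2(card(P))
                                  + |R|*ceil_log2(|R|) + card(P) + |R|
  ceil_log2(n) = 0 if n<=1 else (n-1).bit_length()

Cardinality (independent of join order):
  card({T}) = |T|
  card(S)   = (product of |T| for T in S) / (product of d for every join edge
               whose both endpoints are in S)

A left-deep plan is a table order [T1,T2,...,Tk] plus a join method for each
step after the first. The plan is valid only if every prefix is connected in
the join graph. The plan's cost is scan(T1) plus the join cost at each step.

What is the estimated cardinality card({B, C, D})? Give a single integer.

10000

Tables in S: B(40), C(500), D(250)
Edges inside S: B-C(d=50), B-D(d=10)
numerator = 40 * 500 * 250 = 5000000
denominator = 50 * 10 = 500
card(S) = 5000000 / 500 = 10000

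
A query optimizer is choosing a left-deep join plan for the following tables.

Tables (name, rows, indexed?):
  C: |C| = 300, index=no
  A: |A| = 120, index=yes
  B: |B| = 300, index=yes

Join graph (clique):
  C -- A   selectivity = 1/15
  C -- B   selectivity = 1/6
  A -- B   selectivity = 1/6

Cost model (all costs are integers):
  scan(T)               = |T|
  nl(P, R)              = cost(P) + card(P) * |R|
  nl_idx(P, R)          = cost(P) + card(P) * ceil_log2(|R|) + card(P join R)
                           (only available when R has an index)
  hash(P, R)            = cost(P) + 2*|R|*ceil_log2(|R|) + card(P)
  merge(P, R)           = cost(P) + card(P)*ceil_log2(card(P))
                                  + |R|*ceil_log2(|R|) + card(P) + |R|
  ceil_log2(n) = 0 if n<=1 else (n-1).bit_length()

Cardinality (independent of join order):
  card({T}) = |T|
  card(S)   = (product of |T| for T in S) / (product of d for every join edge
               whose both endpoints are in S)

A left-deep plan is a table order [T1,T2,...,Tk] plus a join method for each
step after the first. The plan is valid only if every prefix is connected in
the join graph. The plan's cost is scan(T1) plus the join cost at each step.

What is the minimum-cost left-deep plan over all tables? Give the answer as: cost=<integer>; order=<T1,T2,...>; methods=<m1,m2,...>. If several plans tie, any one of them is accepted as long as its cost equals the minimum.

Selinger DP (subsets sized 1..n):
  {C}: scan cost=300, card=300
  {A}: scan cost=120, card=120
  {B}: scan cost=300, card=300
  {AC}: card=2400; try (A,hash)→2280, (C,merge)→4080, (A,merge)→4260, (A,nl_idx)→4800, (C,hash)→5640, (C,nl)→36120 …(+1); best=2280 via (A,hash)
  {BC}: card=15000; try (C,hash)→6000, (B,hash)→6000, (C,merge)→6300, (B,merge)→6300, (B,nl_idx)→18000, (C,nl)→90300 …(+1); best=6000 via (C,hash)
  {AB}: card=6000; try (A,hash)→2280, (B,merge)→4080, (A,merge)→4260, (B,hash)→5640, (B,nl_idx)→7200, (A,nl_idx)→8400 …(+2); best=2280 via (A,hash)
  {ABC}: card=20000; try (B,hash)→10080, (C,hash)→13680, (A,hash)→22680, (B,merge)→36480, (B,nl_idx)→43880, (C,merge)→89280 …(+5); best=10080 via (B,hash)

cost=10080; order=C,A,B; methods=hash,hash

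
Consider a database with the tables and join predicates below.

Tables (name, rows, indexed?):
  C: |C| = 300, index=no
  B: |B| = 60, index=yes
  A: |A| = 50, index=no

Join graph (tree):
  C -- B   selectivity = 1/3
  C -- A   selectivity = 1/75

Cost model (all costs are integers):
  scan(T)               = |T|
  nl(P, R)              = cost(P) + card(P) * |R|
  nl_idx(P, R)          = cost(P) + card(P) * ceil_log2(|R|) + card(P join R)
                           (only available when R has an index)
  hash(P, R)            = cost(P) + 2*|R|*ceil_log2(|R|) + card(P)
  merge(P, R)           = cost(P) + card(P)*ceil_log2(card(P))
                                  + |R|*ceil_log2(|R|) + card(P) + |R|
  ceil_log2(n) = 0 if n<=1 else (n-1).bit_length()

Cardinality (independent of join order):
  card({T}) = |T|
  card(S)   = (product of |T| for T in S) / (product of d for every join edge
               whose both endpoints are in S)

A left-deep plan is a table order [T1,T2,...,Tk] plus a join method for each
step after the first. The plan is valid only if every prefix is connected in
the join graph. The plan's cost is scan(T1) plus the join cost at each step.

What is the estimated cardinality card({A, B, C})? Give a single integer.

4000

Tables in S: A(50), B(60), C(300)
Edges inside S: C-B(d=3), C-A(d=75)
numerator = 50 * 60 * 300 = 900000
denominator = 3 * 75 = 225
card(S) = 900000 / 225 = 4000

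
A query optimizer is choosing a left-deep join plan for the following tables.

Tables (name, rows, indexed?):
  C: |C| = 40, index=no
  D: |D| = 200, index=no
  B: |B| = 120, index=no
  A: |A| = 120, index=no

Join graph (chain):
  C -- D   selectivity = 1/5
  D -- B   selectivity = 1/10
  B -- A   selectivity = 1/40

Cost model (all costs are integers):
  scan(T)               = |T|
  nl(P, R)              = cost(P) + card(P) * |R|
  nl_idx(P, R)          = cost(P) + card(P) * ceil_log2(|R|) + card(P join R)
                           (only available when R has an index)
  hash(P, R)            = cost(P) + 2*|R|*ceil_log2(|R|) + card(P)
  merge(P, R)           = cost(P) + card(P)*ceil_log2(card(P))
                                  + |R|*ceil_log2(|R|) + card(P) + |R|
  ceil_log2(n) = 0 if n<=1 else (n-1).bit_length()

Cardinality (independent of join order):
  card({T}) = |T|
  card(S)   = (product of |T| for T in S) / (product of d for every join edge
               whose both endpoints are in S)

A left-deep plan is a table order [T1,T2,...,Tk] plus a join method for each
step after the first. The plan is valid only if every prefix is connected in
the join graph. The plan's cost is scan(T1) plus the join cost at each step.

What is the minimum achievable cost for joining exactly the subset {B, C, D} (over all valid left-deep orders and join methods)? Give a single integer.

Selinger DP over subsets of {B,C,D}:
  {C}: scan cost=40, card=40
  {D}: scan cost=200, card=200
  {B}: scan cost=120, card=120
  {CD}: card=1600; try (C,hash)→880, (D,merge)→2120, (C,merge)→2280, (D,hash)→3280, (D,nl)→8040, (C,nl)→8200; best=880 via (C,hash)
  {BD}: card=2400; try (B,hash)→2080, (D,merge)→2880, (B,merge)→2960, (D,hash)→3440, (D,nl)→24120, (B,nl)→24200; best=2080 via (B,hash)
  {BCD}: card=19200; try (B,hash)→4160, (C,hash)→4960, (B,merge)→21040, (C,merge)→33560, (C,nl)→98080, (B,nl)→192880; best=4160 via (B,hash)

4160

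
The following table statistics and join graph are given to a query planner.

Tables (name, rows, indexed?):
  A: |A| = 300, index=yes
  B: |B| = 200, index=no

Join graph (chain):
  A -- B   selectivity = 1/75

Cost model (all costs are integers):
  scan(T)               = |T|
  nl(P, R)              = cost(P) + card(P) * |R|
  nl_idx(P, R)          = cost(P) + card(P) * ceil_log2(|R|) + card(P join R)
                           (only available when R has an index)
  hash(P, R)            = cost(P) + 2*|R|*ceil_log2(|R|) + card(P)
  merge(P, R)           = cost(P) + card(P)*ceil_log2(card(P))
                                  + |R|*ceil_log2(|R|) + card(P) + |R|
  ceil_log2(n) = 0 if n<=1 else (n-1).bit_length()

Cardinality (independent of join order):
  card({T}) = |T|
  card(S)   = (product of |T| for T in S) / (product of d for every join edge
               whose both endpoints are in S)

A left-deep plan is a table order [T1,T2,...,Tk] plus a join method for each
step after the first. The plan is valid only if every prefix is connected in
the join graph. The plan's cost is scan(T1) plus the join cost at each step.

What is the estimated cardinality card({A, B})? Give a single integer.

800

Tables in S: A(300), B(200)
Edges inside S: A-B(d=75)
numerator = 300 * 200 = 60000
denominator = 75 = 75
card(S) = 60000 / 75 = 800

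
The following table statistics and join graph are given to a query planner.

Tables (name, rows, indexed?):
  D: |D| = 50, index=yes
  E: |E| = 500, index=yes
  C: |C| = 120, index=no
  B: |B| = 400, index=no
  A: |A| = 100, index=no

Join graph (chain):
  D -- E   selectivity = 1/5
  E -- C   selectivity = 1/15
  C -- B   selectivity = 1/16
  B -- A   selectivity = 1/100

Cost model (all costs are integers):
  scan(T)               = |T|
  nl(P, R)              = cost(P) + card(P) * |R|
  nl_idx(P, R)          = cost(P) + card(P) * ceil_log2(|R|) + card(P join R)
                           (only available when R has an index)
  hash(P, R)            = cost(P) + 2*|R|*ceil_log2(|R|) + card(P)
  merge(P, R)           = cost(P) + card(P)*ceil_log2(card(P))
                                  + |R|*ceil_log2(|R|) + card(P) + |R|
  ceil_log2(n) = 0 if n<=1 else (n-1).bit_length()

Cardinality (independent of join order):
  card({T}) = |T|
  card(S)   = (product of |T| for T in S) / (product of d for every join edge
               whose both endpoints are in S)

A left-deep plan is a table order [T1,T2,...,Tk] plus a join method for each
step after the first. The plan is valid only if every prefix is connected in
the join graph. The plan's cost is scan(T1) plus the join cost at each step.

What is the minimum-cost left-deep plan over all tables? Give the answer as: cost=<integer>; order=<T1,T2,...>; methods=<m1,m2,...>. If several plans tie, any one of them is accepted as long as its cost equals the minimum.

cost=116880; order=B,A,C,E,D; methods=hash,hash,hash,hash

Selinger DP (subsets sized 1..n):
  {D}: scan cost=50, card=50
  {E}: scan cost=500, card=500
  {C}: scan cost=120, card=120
  {B}: scan cost=400, card=400
  {A}: scan cost=100, card=100
  {DE}: card=5000; try (D,hash)→1600, (E,merge)→5400, (E,nl_idx)→5500, (D,merge)→5850, (D,nl_idx)→8500, (E,hash)→9100 …(+2); best=1600 via (D,hash)
  {CE}: card=4000; try (C,hash)→2680, (E,nl_idx)→5200, (E,merge)→6080, (C,merge)→6460, (E,hash)→9240, (E,nl)→60120 …(+1); best=2680 via (C,hash)
  {BC}: card=3000; try (C,hash)→2480, (B,merge)→5080, (C,merge)→5360, (B,hash)→7440, (B,nl)→48120, (C,nl)→48400; best=2480 via (C,hash)
  {AB}: card=400; try (A,hash)→2200, (B,merge)→4900, (A,merge)→5200, (B,hash)→7400, (B,nl)→40100, (A,nl)→40400; best=2200 via (A,hash)
  {CDE}: card=40000; try (D,hash)→7280, (C,hash)→8280, (D,merge)→55030, (D,nl_idx)→66680, (C,merge)→72560, (D,nl)→202680 …(+1); best=7280 via (D,hash)
  {BCE}: card=100000; try (B,hash)→13880, (E,hash)→14480, (E,merge)→46480, (B,merge)→58680, (E,nl_idx)→129480, (E,nl)→1502480 …(+1); best=13880 via (B,hash)
  {ABC}: card=3000; try (C,hash)→4280, (A,hash)→6880, (C,merge)→7160, (A,merge)→42280, (C,nl)→50200, (A,nl)→302480; best=4280 via (C,hash)
  {BCDE}: card=1000000; try (B,hash)→54480, (D,hash)→114480, (B,merge)→691280, (D,nl_idx)→1613880, (D,merge)→1814230, (D,nl)→5013880 …(+1); best=54480 via (B,hash)
  {ABCE}: card=100000; try (E,hash)→16280, (E,merge)→48280, (A,hash)→115280, (E,nl_idx)→131280, (E,nl)→1504280, (A,merge)→1814680 …(+1); best=16280 via (E,hash)
  {ABCDE}: card=1000000; try (D,hash)→116880, (A,hash)→1055880, (D,nl_idx)→1616280, (D,merge)→1816630, (D,nl)→5016280, (A,merge)→21055280 …(+1); best=116880 via (D,hash)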